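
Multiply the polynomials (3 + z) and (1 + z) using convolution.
Ascending coefficients: a = [3, 1], b = [1, 1]. c[0] = 3×1 = 3; c[1] = 3×1 + 1×1 = 4; c[2] = 1×1 = 1. Result coefficients: [3, 4, 1] → 3 + 4z + z^2

3 + 4z + z^2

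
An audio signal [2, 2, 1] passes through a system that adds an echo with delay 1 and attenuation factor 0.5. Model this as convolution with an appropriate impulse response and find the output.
Direct-path + delayed-attenuated-path model → impulse response h = [1, 0.5] (1 at lag 0, 0.5 at lag 1). Output y[n] = x[n] + 0.5·x[n - 1] (with x[n] = 0 outside 0..2): y[0] = 2 + 0.5×0 = 2; y[1] = 2 + 0.5×2 = 3.0; y[2] = 1 + 0.5×2 = 2.0; y[3] = 0 + 0.5×1 = 0.5. So y = [2, 3.0, 2.0, 0.5]

[2, 3.0, 2.0, 0.5]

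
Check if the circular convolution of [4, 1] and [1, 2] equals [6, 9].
Recompute circular convolution of [4, 1] and [1, 2]: y[0] = 4×1 + 1×2 = 6; y[1] = 4×2 + 1×1 = 9 → [6, 9]. Given [6, 9] matches, so answer: Yes

Yes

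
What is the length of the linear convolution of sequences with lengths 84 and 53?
Linear/full convolution length: m + n - 1 = 84 + 53 - 1 = 136

136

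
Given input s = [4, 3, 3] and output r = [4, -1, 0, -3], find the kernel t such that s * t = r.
Output length 4 = len(s) + len(t) - 1 ⇒ len(t) = 2. Solve t forward using t[k] = (r[k] - Σ_{i≥1} s[i]·t[k-i]) / s[0]: t[0] = r[0] / s[0] = 4 / 4 = 1; t[1] = (r[1] - 3×1) / s[0] = (-1 - 3×1) / 4 = -1. So t = [1, -1]. Forward-check [4, 3, 3] * [1, -1]: r[0] = 4×1 = 4; r[1] = 4×-1 + 3×1 = -1; r[2] = 3×-1 + 3×1 = 0; r[3] = 3×-1 = -3 → [4, -1, 0, -3] ✓

[1, -1]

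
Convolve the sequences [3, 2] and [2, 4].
y[0] = 3×2 = 6; y[1] = 3×4 + 2×2 = 16; y[2] = 2×4 = 8

[6, 16, 8]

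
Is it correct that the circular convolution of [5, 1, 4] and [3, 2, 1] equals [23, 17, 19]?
Recompute circular convolution of [5, 1, 4] and [3, 2, 1]: y[0] = 5×3 + 1×1 + 4×2 = 24; y[1] = 5×2 + 1×3 + 4×1 = 17; y[2] = 5×1 + 1×2 + 4×3 = 19 → [24, 17, 19]. Compare to given [23, 17, 19]: they differ at index 0: given 23, correct 24, so answer: No

No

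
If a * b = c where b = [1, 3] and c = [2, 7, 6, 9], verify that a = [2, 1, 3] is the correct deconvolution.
Forward-compute [2, 1, 3] * [1, 3]: c[0] = 2×1 = 2; c[1] = 2×3 + 1×1 = 7; c[2] = 1×3 + 3×1 = 6; c[3] = 3×3 = 9 → [2, 7, 6, 9]. Matches given c = [2, 7, 6, 9], so verified.

Verified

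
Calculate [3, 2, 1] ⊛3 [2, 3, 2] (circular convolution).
Use y[k] = Σ_j a[j]·b[(k-j) mod 3]. y[0] = 3×2 + 2×2 + 1×3 = 13; y[1] = 3×3 + 2×2 + 1×2 = 15; y[2] = 3×2 + 2×3 + 1×2 = 14. Result: [13, 15, 14]

[13, 15, 14]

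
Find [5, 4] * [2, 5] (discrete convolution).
y[0] = 5×2 = 10; y[1] = 5×5 + 4×2 = 33; y[2] = 4×5 = 20

[10, 33, 20]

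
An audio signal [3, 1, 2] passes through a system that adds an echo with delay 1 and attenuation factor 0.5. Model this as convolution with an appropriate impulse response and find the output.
Direct-path + delayed-attenuated-path model → impulse response h = [1, 0.5] (1 at lag 0, 0.5 at lag 1). Output y[n] = x[n] + 0.5·x[n - 1] (with x[n] = 0 outside 0..2): y[0] = 3 + 0.5×0 = 3; y[1] = 1 + 0.5×3 = 2.5; y[2] = 2 + 0.5×1 = 2.5; y[3] = 0 + 0.5×2 = 1.0. So y = [3, 2.5, 2.5, 1.0]

[3, 2.5, 2.5, 1.0]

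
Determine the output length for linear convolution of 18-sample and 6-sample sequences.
Linear/full convolution length: m + n - 1 = 18 + 6 - 1 = 23

23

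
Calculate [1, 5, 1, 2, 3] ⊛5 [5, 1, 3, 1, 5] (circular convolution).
Use y[k] = Σ_j a[j]·b[(k-j) mod 5]. y[0] = 1×5 + 5×5 + 1×1 + 2×3 + 3×1 = 40; y[1] = 1×1 + 5×5 + 1×5 + 2×1 + 3×3 = 42; y[2] = 1×3 + 5×1 + 1×5 + 2×5 + 3×1 = 26; y[3] = 1×1 + 5×3 + 1×1 + 2×5 + 3×5 = 42; y[4] = 1×5 + 5×1 + 1×3 + 2×1 + 3×5 = 30. Result: [40, 42, 26, 42, 30]

[40, 42, 26, 42, 30]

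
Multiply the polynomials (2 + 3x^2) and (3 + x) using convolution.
Ascending coefficients: a = [2, 0, 3], b = [3, 1]. c[0] = 2×3 = 6; c[1] = 2×1 + 0×3 = 2; c[2] = 0×1 + 3×3 = 9; c[3] = 3×1 = 3. Result coefficients: [6, 2, 9, 3] → 6 + 2x + 9x^2 + 3x^3

6 + 2x + 9x^2 + 3x^3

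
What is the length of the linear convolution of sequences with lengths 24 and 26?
Linear/full convolution length: m + n - 1 = 24 + 26 - 1 = 49

49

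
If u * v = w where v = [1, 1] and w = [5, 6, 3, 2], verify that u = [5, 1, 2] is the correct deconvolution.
Forward-compute [5, 1, 2] * [1, 1]: w[0] = 5×1 = 5; w[1] = 5×1 + 1×1 = 6; w[2] = 1×1 + 2×1 = 3; w[3] = 2×1 = 2 → [5, 6, 3, 2]. Matches given w = [5, 6, 3, 2], so verified.

Verified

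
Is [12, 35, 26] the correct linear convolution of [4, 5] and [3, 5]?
Recompute linear convolution of [4, 5] and [3, 5]: y[0] = 4×3 = 12; y[1] = 4×5 + 5×3 = 35; y[2] = 5×5 = 25 → [12, 35, 25]. Compare to given [12, 35, 26]: they differ at index 2: given 26, correct 25, so answer: No

No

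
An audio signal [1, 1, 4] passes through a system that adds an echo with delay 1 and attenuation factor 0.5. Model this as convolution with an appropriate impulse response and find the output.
Direct-path + delayed-attenuated-path model → impulse response h = [1, 0.5] (1 at lag 0, 0.5 at lag 1). Output y[n] = x[n] + 0.5·x[n - 1] (with x[n] = 0 outside 0..2): y[0] = 1 + 0.5×0 = 1; y[1] = 1 + 0.5×1 = 1.5; y[2] = 4 + 0.5×1 = 4.5; y[3] = 0 + 0.5×4 = 2.0. So y = [1, 1.5, 4.5, 2.0]

[1, 1.5, 4.5, 2.0]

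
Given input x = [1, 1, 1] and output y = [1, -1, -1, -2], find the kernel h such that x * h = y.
Output length 4 = len(x) + len(h) - 1 ⇒ len(h) = 2. Solve h forward using h[k] = (y[k] - Σ_{i≥1} x[i]·h[k-i]) / x[0]: h[0] = y[0] / x[0] = 1 / 1 = 1; h[1] = (y[1] - 1×1) / x[0] = (-1 - 1×1) / 1 = -2. So h = [1, -2]. Forward-check [1, 1, 1] * [1, -2]: y[0] = 1×1 = 1; y[1] = 1×-2 + 1×1 = -1; y[2] = 1×-2 + 1×1 = -1; y[3] = 1×-2 = -2 → [1, -1, -1, -2] ✓

[1, -2]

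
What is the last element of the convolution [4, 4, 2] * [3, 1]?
Use y[k] = Σ_i a[i]·b[k-i] at k=3. y[3] = 2×1 = 2

2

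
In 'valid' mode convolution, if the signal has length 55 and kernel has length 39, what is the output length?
'Valid' mode counts only positions where the kernel fully overlaps the signal: m - n + 1 = 55 - 39 + 1 = 17

17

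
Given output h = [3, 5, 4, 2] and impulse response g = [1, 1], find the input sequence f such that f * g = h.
Deconvolve h=[3, 5, 4, 2] by g=[1, 1]. Since g[0]=1, solve forward: f[0] = h[0] / 1 = 3; f[1] = (h[1] - 3×1) / 1 = 2; f[2] = (h[2] - 2×1) / 1 = 2. So f = [3, 2, 2]. Check by forward convolution: h[0] = 3×1 = 3; h[1] = 3×1 + 2×1 = 5; h[2] = 2×1 + 2×1 = 4; h[3] = 2×1 = 2

[3, 2, 2]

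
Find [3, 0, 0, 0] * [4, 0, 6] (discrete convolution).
y[0] = 3×4 = 12; y[1] = 3×0 + 0×4 = 0; y[2] = 3×6 + 0×0 + 0×4 = 18; y[3] = 0×6 + 0×0 + 0×4 = 0; y[4] = 0×6 + 0×0 = 0; y[5] = 0×6 = 0

[12, 0, 18, 0, 0, 0]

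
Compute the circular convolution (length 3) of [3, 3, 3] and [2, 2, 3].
Use y[k] = Σ_j x[j]·h[(k-j) mod 3]. y[0] = 3×2 + 3×3 + 3×2 = 21; y[1] = 3×2 + 3×2 + 3×3 = 21; y[2] = 3×3 + 3×2 + 3×2 = 21. Result: [21, 21, 21]

[21, 21, 21]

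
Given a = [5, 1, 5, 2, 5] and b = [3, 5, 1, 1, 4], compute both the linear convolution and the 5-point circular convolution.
Linear: y_lin[0] = 5×3 = 15; y_lin[1] = 5×5 + 1×3 = 28; y_lin[2] = 5×1 + 1×5 + 5×3 = 25; y_lin[3] = 5×1 + 1×1 + 5×5 + 2×3 = 37; y_lin[4] = 5×4 + 1×1 + 5×1 + 2×5 + 5×3 = 51; y_lin[5] = 1×4 + 5×1 + 2×1 + 5×5 = 36; y_lin[6] = 5×4 + 2×1 + 5×1 = 27; y_lin[7] = 2×4 + 5×1 = 13; y_lin[8] = 5×4 = 20 → [15, 28, 25, 37, 51, 36, 27, 13, 20]. Circular (length 5): y[0] = 5×3 + 1×4 + 5×1 + 2×1 + 5×5 = 51; y[1] = 5×5 + 1×3 + 5×4 + 2×1 + 5×1 = 55; y[2] = 5×1 + 1×5 + 5×3 + 2×4 + 5×1 = 38; y[3] = 5×1 + 1×1 + 5×5 + 2×3 + 5×4 = 57; y[4] = 5×4 + 1×1 + 5×1 + 2×5 + 5×3 = 51 → [51, 55, 38, 57, 51]

Linear: [15, 28, 25, 37, 51, 36, 27, 13, 20], Circular: [51, 55, 38, 57, 51]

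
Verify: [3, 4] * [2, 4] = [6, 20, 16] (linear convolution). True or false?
Recompute linear convolution of [3, 4] and [2, 4]: y[0] = 3×2 = 6; y[1] = 3×4 + 4×2 = 20; y[2] = 4×4 = 16 → [6, 20, 16]. Given [6, 20, 16] matches, so answer: Yes

Yes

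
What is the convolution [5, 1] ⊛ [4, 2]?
y[0] = 5×4 = 20; y[1] = 5×2 + 1×4 = 14; y[2] = 1×2 = 2

[20, 14, 2]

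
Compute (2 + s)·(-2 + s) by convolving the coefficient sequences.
Ascending coefficients: a = [2, 1], b = [-2, 1]. c[0] = 2×-2 = -4; c[1] = 2×1 + 1×-2 = 0; c[2] = 1×1 = 1. Result coefficients: [-4, 0, 1] → -4 + s^2

-4 + s^2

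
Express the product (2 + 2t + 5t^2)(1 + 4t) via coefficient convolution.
Ascending coefficients: a = [2, 2, 5], b = [1, 4]. c[0] = 2×1 = 2; c[1] = 2×4 + 2×1 = 10; c[2] = 2×4 + 5×1 = 13; c[3] = 5×4 = 20. Result coefficients: [2, 10, 13, 20] → 2 + 10t + 13t^2 + 20t^3

2 + 10t + 13t^2 + 20t^3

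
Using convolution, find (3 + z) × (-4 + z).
Ascending coefficients: a = [3, 1], b = [-4, 1]. c[0] = 3×-4 = -12; c[1] = 3×1 + 1×-4 = -1; c[2] = 1×1 = 1. Result coefficients: [-12, -1, 1] → -12 - z + z^2

-12 - z + z^2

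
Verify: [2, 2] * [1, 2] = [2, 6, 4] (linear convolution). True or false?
Recompute linear convolution of [2, 2] and [1, 2]: y[0] = 2×1 = 2; y[1] = 2×2 + 2×1 = 6; y[2] = 2×2 = 4 → [2, 6, 4]. Given [2, 6, 4] matches, so answer: Yes

Yes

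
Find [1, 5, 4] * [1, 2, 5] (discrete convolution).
y[0] = 1×1 = 1; y[1] = 1×2 + 5×1 = 7; y[2] = 1×5 + 5×2 + 4×1 = 19; y[3] = 5×5 + 4×2 = 33; y[4] = 4×5 = 20

[1, 7, 19, 33, 20]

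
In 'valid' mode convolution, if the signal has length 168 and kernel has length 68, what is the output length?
'Valid' mode counts only positions where the kernel fully overlaps the signal: m - n + 1 = 168 - 68 + 1 = 101

101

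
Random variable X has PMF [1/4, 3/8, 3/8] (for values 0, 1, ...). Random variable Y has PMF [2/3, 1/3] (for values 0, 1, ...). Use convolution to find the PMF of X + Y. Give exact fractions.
P(X+Y=k) = Σ_i P(X=i)·P(Y=k-i) — a convolution of [1/4, 3/8, 3/8] and [2/3, 1/3]. P(X+Y=0) = (1/4)×(2/3) = 1/6; P(X+Y=1) = (1/4)×(1/3) + (3/8)×(2/3) = 1/12 + 1/4 = 1/3; P(X+Y=2) = (3/8)×(1/3) + (3/8)×(2/3) = 1/8 + 1/4 = 3/8; P(X+Y=3) = (3/8)×(1/3) = 1/8. PMF: [1/6, 1/3, 3/8, 1/8] (sums to 1 ✓)

[1/6, 1/3, 3/8, 1/8]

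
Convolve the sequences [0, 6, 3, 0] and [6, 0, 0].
y[0] = 0×6 = 0; y[1] = 0×0 + 6×6 = 36; y[2] = 0×0 + 6×0 + 3×6 = 18; y[3] = 6×0 + 3×0 + 0×6 = 0; y[4] = 3×0 + 0×0 = 0; y[5] = 0×0 = 0

[0, 36, 18, 0, 0, 0]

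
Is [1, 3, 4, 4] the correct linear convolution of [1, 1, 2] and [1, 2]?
Recompute linear convolution of [1, 1, 2] and [1, 2]: y[0] = 1×1 = 1; y[1] = 1×2 + 1×1 = 3; y[2] = 1×2 + 2×1 = 4; y[3] = 2×2 = 4 → [1, 3, 4, 4]. Given [1, 3, 4, 4] matches, so answer: Yes

Yes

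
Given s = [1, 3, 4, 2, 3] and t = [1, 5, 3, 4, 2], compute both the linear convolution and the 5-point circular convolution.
Linear: y_lin[0] = 1×1 = 1; y_lin[1] = 1×5 + 3×1 = 8; y_lin[2] = 1×3 + 3×5 + 4×1 = 22; y_lin[3] = 1×4 + 3×3 + 4×5 + 2×1 = 35; y_lin[4] = 1×2 + 3×4 + 4×3 + 2×5 + 3×1 = 39; y_lin[5] = 3×2 + 4×4 + 2×3 + 3×5 = 43; y_lin[6] = 4×2 + 2×4 + 3×3 = 25; y_lin[7] = 2×2 + 3×4 = 16; y_lin[8] = 3×2 = 6 → [1, 8, 22, 35, 39, 43, 25, 16, 6]. Circular (length 5): y[0] = 1×1 + 3×2 + 4×4 + 2×3 + 3×5 = 44; y[1] = 1×5 + 3×1 + 4×2 + 2×4 + 3×3 = 33; y[2] = 1×3 + 3×5 + 4×1 + 2×2 + 3×4 = 38; y[3] = 1×4 + 3×3 + 4×5 + 2×1 + 3×2 = 41; y[4] = 1×2 + 3×4 + 4×3 + 2×5 + 3×1 = 39 → [44, 33, 38, 41, 39]

Linear: [1, 8, 22, 35, 39, 43, 25, 16, 6], Circular: [44, 33, 38, 41, 39]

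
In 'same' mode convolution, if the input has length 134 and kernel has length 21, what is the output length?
'Same' mode returns an output with the same length as the input: 134

134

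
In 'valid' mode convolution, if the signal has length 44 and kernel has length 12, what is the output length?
'Valid' mode counts only positions where the kernel fully overlaps the signal: m - n + 1 = 44 - 12 + 1 = 33

33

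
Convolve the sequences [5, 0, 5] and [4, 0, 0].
y[0] = 5×4 = 20; y[1] = 5×0 + 0×4 = 0; y[2] = 5×0 + 0×0 + 5×4 = 20; y[3] = 0×0 + 5×0 = 0; y[4] = 5×0 = 0

[20, 0, 20, 0, 0]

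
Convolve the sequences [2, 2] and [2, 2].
y[0] = 2×2 = 4; y[1] = 2×2 + 2×2 = 8; y[2] = 2×2 = 4

[4, 8, 4]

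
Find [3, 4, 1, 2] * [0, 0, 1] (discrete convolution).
y[0] = 3×0 = 0; y[1] = 3×0 + 4×0 = 0; y[2] = 3×1 + 4×0 + 1×0 = 3; y[3] = 4×1 + 1×0 + 2×0 = 4; y[4] = 1×1 + 2×0 = 1; y[5] = 2×1 = 2

[0, 0, 3, 4, 1, 2]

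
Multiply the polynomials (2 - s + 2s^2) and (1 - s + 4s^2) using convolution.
Ascending coefficients: a = [2, -1, 2], b = [1, -1, 4]. c[0] = 2×1 = 2; c[1] = 2×-1 + -1×1 = -3; c[2] = 2×4 + -1×-1 + 2×1 = 11; c[3] = -1×4 + 2×-1 = -6; c[4] = 2×4 = 8. Result coefficients: [2, -3, 11, -6, 8] → 2 - 3s + 11s^2 - 6s^3 + 8s^4

2 - 3s + 11s^2 - 6s^3 + 8s^4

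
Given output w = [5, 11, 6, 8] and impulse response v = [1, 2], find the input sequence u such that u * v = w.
Deconvolve w=[5, 11, 6, 8] by v=[1, 2]. Since v[0]=1, solve forward: u[0] = w[0] / 1 = 5; u[1] = (w[1] - 5×2) / 1 = 1; u[2] = (w[2] - 1×2) / 1 = 4. So u = [5, 1, 4]. Check by forward convolution: w[0] = 5×1 = 5; w[1] = 5×2 + 1×1 = 11; w[2] = 1×2 + 4×1 = 6; w[3] = 4×2 = 8

[5, 1, 4]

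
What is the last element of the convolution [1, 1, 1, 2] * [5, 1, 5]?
Use y[k] = Σ_i a[i]·b[k-i] at k=5. y[5] = 2×5 = 10

10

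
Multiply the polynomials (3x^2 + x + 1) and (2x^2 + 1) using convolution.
Ascending coefficients: a = [1, 1, 3], b = [1, 0, 2]. c[0] = 1×1 = 1; c[1] = 1×0 + 1×1 = 1; c[2] = 1×2 + 1×0 + 3×1 = 5; c[3] = 1×2 + 3×0 = 2; c[4] = 3×2 = 6. Result coefficients: [1, 1, 5, 2, 6] → 6x^4 + 2x^3 + 5x^2 + x + 1

6x^4 + 2x^3 + 5x^2 + x + 1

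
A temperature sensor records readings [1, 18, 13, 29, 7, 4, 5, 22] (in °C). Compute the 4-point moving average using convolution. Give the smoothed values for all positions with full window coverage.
4-point moving average kernel = [1, 1, 1, 1]. Apply in 'valid' mode (full window coverage): avg[0] = (1 + 18 + 13 + 29) / 4 = 15.25; avg[1] = (18 + 13 + 29 + 7) / 4 = 16.75; avg[2] = (13 + 29 + 7 + 4) / 4 = 13.25; avg[3] = (29 + 7 + 4 + 5) / 4 = 11.25; avg[4] = (7 + 4 + 5 + 22) / 4 = 9.5. Smoothed values: [15.25, 16.75, 13.25, 11.25, 9.5]

[15.25, 16.75, 13.25, 11.25, 9.5]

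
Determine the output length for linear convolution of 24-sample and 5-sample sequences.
Linear/full convolution length: m + n - 1 = 24 + 5 - 1 = 28

28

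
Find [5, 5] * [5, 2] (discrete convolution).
y[0] = 5×5 = 25; y[1] = 5×2 + 5×5 = 35; y[2] = 5×2 = 10

[25, 35, 10]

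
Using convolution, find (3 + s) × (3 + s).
Ascending coefficients: a = [3, 1], b = [3, 1]. c[0] = 3×3 = 9; c[1] = 3×1 + 1×3 = 6; c[2] = 1×1 = 1. Result coefficients: [9, 6, 1] → 9 + 6s + s^2

9 + 6s + s^2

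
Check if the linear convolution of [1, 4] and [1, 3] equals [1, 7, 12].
Recompute linear convolution of [1, 4] and [1, 3]: y[0] = 1×1 = 1; y[1] = 1×3 + 4×1 = 7; y[2] = 4×3 = 12 → [1, 7, 12]. Given [1, 7, 12] matches, so answer: Yes

Yes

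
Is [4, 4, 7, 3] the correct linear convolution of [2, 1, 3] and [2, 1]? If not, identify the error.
Recompute linear convolution of [2, 1, 3] and [2, 1]: y[0] = 2×2 = 4; y[1] = 2×1 + 1×2 = 4; y[2] = 1×1 + 3×2 = 7; y[3] = 3×1 = 3 → [4, 4, 7, 3]. Given [4, 4, 7, 3] matches, so answer: Yes

Yes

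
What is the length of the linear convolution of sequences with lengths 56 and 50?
Linear/full convolution length: m + n - 1 = 56 + 50 - 1 = 105

105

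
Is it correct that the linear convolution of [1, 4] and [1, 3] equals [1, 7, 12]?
Recompute linear convolution of [1, 4] and [1, 3]: y[0] = 1×1 = 1; y[1] = 1×3 + 4×1 = 7; y[2] = 4×3 = 12 → [1, 7, 12]. Given [1, 7, 12] matches, so answer: Yes

Yes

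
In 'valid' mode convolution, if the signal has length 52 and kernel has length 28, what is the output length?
'Valid' mode counts only positions where the kernel fully overlaps the signal: m - n + 1 = 52 - 28 + 1 = 25

25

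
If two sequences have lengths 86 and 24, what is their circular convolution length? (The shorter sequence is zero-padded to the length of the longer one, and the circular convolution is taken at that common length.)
Circular convolution (zero-padding the shorter input) has length max(m, n) = max(86, 24) = 86

86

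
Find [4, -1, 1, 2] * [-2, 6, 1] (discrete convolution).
y[0] = 4×-2 = -8; y[1] = 4×6 + -1×-2 = 26; y[2] = 4×1 + -1×6 + 1×-2 = -4; y[3] = -1×1 + 1×6 + 2×-2 = 1; y[4] = 1×1 + 2×6 = 13; y[5] = 2×1 = 2

[-8, 26, -4, 1, 13, 2]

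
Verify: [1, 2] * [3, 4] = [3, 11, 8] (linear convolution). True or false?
Recompute linear convolution of [1, 2] and [3, 4]: y[0] = 1×3 = 3; y[1] = 1×4 + 2×3 = 10; y[2] = 2×4 = 8 → [3, 10, 8]. Compare to given [3, 11, 8]: they differ at index 1: given 11, correct 10, so answer: No

No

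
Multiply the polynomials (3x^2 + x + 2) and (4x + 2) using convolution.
Ascending coefficients: a = [2, 1, 3], b = [2, 4]. c[0] = 2×2 = 4; c[1] = 2×4 + 1×2 = 10; c[2] = 1×4 + 3×2 = 10; c[3] = 3×4 = 12. Result coefficients: [4, 10, 10, 12] → 12x^3 + 10x^2 + 10x + 4

12x^3 + 10x^2 + 10x + 4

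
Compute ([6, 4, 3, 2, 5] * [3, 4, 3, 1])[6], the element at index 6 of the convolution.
Use y[k] = Σ_i a[i]·b[k-i] at k=6. y[6] = 2×1 + 5×3 = 17

17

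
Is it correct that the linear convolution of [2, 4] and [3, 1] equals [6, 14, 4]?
Recompute linear convolution of [2, 4] and [3, 1]: y[0] = 2×3 = 6; y[1] = 2×1 + 4×3 = 14; y[2] = 4×1 = 4 → [6, 14, 4]. Given [6, 14, 4] matches, so answer: Yes

Yes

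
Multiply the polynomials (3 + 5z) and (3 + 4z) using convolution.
Ascending coefficients: a = [3, 5], b = [3, 4]. c[0] = 3×3 = 9; c[1] = 3×4 + 5×3 = 27; c[2] = 5×4 = 20. Result coefficients: [9, 27, 20] → 9 + 27z + 20z^2

9 + 27z + 20z^2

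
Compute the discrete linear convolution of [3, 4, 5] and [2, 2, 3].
y[0] = 3×2 = 6; y[1] = 3×2 + 4×2 = 14; y[2] = 3×3 + 4×2 + 5×2 = 27; y[3] = 4×3 + 5×2 = 22; y[4] = 5×3 = 15

[6, 14, 27, 22, 15]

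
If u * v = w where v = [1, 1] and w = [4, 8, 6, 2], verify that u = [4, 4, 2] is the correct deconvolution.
Forward-compute [4, 4, 2] * [1, 1]: w[0] = 4×1 = 4; w[1] = 4×1 + 4×1 = 8; w[2] = 4×1 + 2×1 = 6; w[3] = 2×1 = 2 → [4, 8, 6, 2]. Matches given w = [4, 8, 6, 2], so verified.

Verified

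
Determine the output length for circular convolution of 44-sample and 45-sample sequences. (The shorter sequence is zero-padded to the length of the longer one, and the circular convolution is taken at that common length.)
Circular convolution (zero-padding the shorter input) has length max(m, n) = max(44, 45) = 45

45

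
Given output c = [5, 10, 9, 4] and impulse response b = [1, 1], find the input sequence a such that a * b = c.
Deconvolve c=[5, 10, 9, 4] by b=[1, 1]. Since b[0]=1, solve forward: a[0] = c[0] / 1 = 5; a[1] = (c[1] - 5×1) / 1 = 5; a[2] = (c[2] - 5×1) / 1 = 4. So a = [5, 5, 4]. Check by forward convolution: c[0] = 5×1 = 5; c[1] = 5×1 + 5×1 = 10; c[2] = 5×1 + 4×1 = 9; c[3] = 4×1 = 4

[5, 5, 4]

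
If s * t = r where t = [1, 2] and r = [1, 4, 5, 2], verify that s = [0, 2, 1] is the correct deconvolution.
Forward-compute [0, 2, 1] * [1, 2]: r[0] = 0×1 = 0; r[1] = 0×2 + 2×1 = 2; r[2] = 2×2 + 1×1 = 5; r[3] = 1×2 = 2 → [0, 2, 5, 2]. Does not match given r = [1, 4, 5, 2].

Not verified. [0, 2, 1] * [1, 2] = [0, 2, 5, 2], which differs from [1, 4, 5, 2] at index 0.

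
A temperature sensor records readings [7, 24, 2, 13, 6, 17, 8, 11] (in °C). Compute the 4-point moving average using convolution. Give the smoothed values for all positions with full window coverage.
4-point moving average kernel = [1, 1, 1, 1]. Apply in 'valid' mode (full window coverage): avg[0] = (7 + 24 + 2 + 13) / 4 = 11.5; avg[1] = (24 + 2 + 13 + 6) / 4 = 11.25; avg[2] = (2 + 13 + 6 + 17) / 4 = 9.5; avg[3] = (13 + 6 + 17 + 8) / 4 = 11.0; avg[4] = (6 + 17 + 8 + 11) / 4 = 10.5. Smoothed values: [11.5, 11.25, 9.5, 11.0, 10.5]

[11.5, 11.25, 9.5, 11.0, 10.5]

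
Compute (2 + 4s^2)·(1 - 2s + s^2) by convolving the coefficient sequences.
Ascending coefficients: a = [2, 0, 4], b = [1, -2, 1]. c[0] = 2×1 = 2; c[1] = 2×-2 + 0×1 = -4; c[2] = 2×1 + 0×-2 + 4×1 = 6; c[3] = 0×1 + 4×-2 = -8; c[4] = 4×1 = 4. Result coefficients: [2, -4, 6, -8, 4] → 2 - 4s + 6s^2 - 8s^3 + 4s^4

2 - 4s + 6s^2 - 8s^3 + 4s^4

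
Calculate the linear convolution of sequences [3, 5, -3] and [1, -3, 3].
y[0] = 3×1 = 3; y[1] = 3×-3 + 5×1 = -4; y[2] = 3×3 + 5×-3 + -3×1 = -9; y[3] = 5×3 + -3×-3 = 24; y[4] = -3×3 = -9

[3, -4, -9, 24, -9]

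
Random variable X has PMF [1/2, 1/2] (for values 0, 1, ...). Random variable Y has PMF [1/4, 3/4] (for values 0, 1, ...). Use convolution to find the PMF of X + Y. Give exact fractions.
P(X+Y=k) = Σ_i P(X=i)·P(Y=k-i) — a convolution of [1/2, 1/2] and [1/4, 3/4]. P(X+Y=0) = (1/2)×(1/4) = 1/8; P(X+Y=1) = (1/2)×(3/4) + (1/2)×(1/4) = 3/8 + 1/8 = 1/2; P(X+Y=2) = (1/2)×(3/4) = 3/8. PMF: [1/8, 1/2, 3/8] (sums to 1 ✓)

[1/8, 1/2, 3/8]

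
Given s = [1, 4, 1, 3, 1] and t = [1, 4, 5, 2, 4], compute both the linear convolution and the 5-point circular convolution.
Linear: y_lin[0] = 1×1 = 1; y_lin[1] = 1×4 + 4×1 = 8; y_lin[2] = 1×5 + 4×4 + 1×1 = 22; y_lin[3] = 1×2 + 4×5 + 1×4 + 3×1 = 29; y_lin[4] = 1×4 + 4×2 + 1×5 + 3×4 + 1×1 = 30; y_lin[5] = 4×4 + 1×2 + 3×5 + 1×4 = 37; y_lin[6] = 1×4 + 3×2 + 1×5 = 15; y_lin[7] = 3×4 + 1×2 = 14; y_lin[8] = 1×4 = 4 → [1, 8, 22, 29, 30, 37, 15, 14, 4]. Circular (length 5): y[0] = 1×1 + 4×4 + 1×2 + 3×5 + 1×4 = 38; y[1] = 1×4 + 4×1 + 1×4 + 3×2 + 1×5 = 23; y[2] = 1×5 + 4×4 + 1×1 + 3×4 + 1×2 = 36; y[3] = 1×2 + 4×5 + 1×4 + 3×1 + 1×4 = 33; y[4] = 1×4 + 4×2 + 1×5 + 3×4 + 1×1 = 30 → [38, 23, 36, 33, 30]

Linear: [1, 8, 22, 29, 30, 37, 15, 14, 4], Circular: [38, 23, 36, 33, 30]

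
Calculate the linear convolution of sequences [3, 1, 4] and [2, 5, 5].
y[0] = 3×2 = 6; y[1] = 3×5 + 1×2 = 17; y[2] = 3×5 + 1×5 + 4×2 = 28; y[3] = 1×5 + 4×5 = 25; y[4] = 4×5 = 20

[6, 17, 28, 25, 20]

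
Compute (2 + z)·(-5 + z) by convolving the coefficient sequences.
Ascending coefficients: a = [2, 1], b = [-5, 1]. c[0] = 2×-5 = -10; c[1] = 2×1 + 1×-5 = -3; c[2] = 1×1 = 1. Result coefficients: [-10, -3, 1] → -10 - 3z + z^2

-10 - 3z + z^2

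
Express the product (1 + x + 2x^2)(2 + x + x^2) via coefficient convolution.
Ascending coefficients: a = [1, 1, 2], b = [2, 1, 1]. c[0] = 1×2 = 2; c[1] = 1×1 + 1×2 = 3; c[2] = 1×1 + 1×1 + 2×2 = 6; c[3] = 1×1 + 2×1 = 3; c[4] = 2×1 = 2. Result coefficients: [2, 3, 6, 3, 2] → 2 + 3x + 6x^2 + 3x^3 + 2x^4

2 + 3x + 6x^2 + 3x^3 + 2x^4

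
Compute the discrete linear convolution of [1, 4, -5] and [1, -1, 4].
y[0] = 1×1 = 1; y[1] = 1×-1 + 4×1 = 3; y[2] = 1×4 + 4×-1 + -5×1 = -5; y[3] = 4×4 + -5×-1 = 21; y[4] = -5×4 = -20

[1, 3, -5, 21, -20]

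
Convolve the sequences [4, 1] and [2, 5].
y[0] = 4×2 = 8; y[1] = 4×5 + 1×2 = 22; y[2] = 1×5 = 5

[8, 22, 5]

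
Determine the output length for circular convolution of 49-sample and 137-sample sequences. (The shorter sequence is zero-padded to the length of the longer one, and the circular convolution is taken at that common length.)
Circular convolution (zero-padding the shorter input) has length max(m, n) = max(49, 137) = 137

137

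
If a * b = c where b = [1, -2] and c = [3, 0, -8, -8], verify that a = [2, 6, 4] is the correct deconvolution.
Forward-compute [2, 6, 4] * [1, -2]: c[0] = 2×1 = 2; c[1] = 2×-2 + 6×1 = 2; c[2] = 6×-2 + 4×1 = -8; c[3] = 4×-2 = -8 → [2, 2, -8, -8]. Does not match given c = [3, 0, -8, -8].

Not verified. [2, 6, 4] * [1, -2] = [2, 2, -8, -8], which differs from [3, 0, -8, -8] at index 0.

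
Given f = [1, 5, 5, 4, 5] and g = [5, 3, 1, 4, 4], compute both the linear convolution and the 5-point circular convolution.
Linear: y_lin[0] = 1×5 = 5; y_lin[1] = 1×3 + 5×5 = 28; y_lin[2] = 1×1 + 5×3 + 5×5 = 41; y_lin[3] = 1×4 + 5×1 + 5×3 + 4×5 = 44; y_lin[4] = 1×4 + 5×4 + 5×1 + 4×3 + 5×5 = 66; y_lin[5] = 5×4 + 5×4 + 4×1 + 5×3 = 59; y_lin[6] = 5×4 + 4×4 + 5×1 = 41; y_lin[7] = 4×4 + 5×4 = 36; y_lin[8] = 5×4 = 20 → [5, 28, 41, 44, 66, 59, 41, 36, 20]. Circular (length 5): y[0] = 1×5 + 5×4 + 5×4 + 4×1 + 5×3 = 64; y[1] = 1×3 + 5×5 + 5×4 + 4×4 + 5×1 = 69; y[2] = 1×1 + 5×3 + 5×5 + 4×4 + 5×4 = 77; y[3] = 1×4 + 5×1 + 5×3 + 4×5 + 5×4 = 64; y[4] = 1×4 + 5×4 + 5×1 + 4×3 + 5×5 = 66 → [64, 69, 77, 64, 66]

Linear: [5, 28, 41, 44, 66, 59, 41, 36, 20], Circular: [64, 69, 77, 64, 66]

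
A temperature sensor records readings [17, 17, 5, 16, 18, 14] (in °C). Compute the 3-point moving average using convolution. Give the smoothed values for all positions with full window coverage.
3-point moving average kernel = [1, 1, 1]. Apply in 'valid' mode (full window coverage): avg[0] = (17 + 17 + 5) / 3 = 13.0; avg[1] = (17 + 5 + 16) / 3 = 12.67; avg[2] = (5 + 16 + 18) / 3 = 13.0; avg[3] = (16 + 18 + 14) / 3 = 16.0. Smoothed values: [13.0, 12.67, 13.0, 16.0]

[13.0, 12.67, 13.0, 16.0]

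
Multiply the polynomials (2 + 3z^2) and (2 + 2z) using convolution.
Ascending coefficients: a = [2, 0, 3], b = [2, 2]. c[0] = 2×2 = 4; c[1] = 2×2 + 0×2 = 4; c[2] = 0×2 + 3×2 = 6; c[3] = 3×2 = 6. Result coefficients: [4, 4, 6, 6] → 4 + 4z + 6z^2 + 6z^3

4 + 4z + 6z^2 + 6z^3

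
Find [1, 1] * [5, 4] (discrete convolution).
y[0] = 1×5 = 5; y[1] = 1×4 + 1×5 = 9; y[2] = 1×4 = 4

[5, 9, 4]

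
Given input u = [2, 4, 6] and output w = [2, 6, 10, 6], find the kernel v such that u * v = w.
Output length 4 = len(u) + len(v) - 1 ⇒ len(v) = 2. Solve v forward using v[k] = (w[k] - Σ_{i≥1} u[i]·v[k-i]) / u[0]: v[0] = w[0] / u[0] = 2 / 2 = 1; v[1] = (w[1] - 4×1) / u[0] = (6 - 4×1) / 2 = 1. So v = [1, 1]. Forward-check [2, 4, 6] * [1, 1]: w[0] = 2×1 = 2; w[1] = 2×1 + 4×1 = 6; w[2] = 4×1 + 6×1 = 10; w[3] = 6×1 = 6 → [2, 6, 10, 6] ✓

[1, 1]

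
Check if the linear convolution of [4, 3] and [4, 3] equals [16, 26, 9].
Recompute linear convolution of [4, 3] and [4, 3]: y[0] = 4×4 = 16; y[1] = 4×3 + 3×4 = 24; y[2] = 3×3 = 9 → [16, 24, 9]. Compare to given [16, 26, 9]: they differ at index 1: given 26, correct 24, so answer: No

No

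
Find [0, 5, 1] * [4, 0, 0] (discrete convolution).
y[0] = 0×4 = 0; y[1] = 0×0 + 5×4 = 20; y[2] = 0×0 + 5×0 + 1×4 = 4; y[3] = 5×0 + 1×0 = 0; y[4] = 1×0 = 0

[0, 20, 4, 0, 0]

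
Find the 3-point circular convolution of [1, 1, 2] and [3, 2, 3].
Use y[k] = Σ_j f[j]·g[(k-j) mod 3]. y[0] = 1×3 + 1×3 + 2×2 = 10; y[1] = 1×2 + 1×3 + 2×3 = 11; y[2] = 1×3 + 1×2 + 2×3 = 11. Result: [10, 11, 11]

[10, 11, 11]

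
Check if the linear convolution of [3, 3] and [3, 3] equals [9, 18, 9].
Recompute linear convolution of [3, 3] and [3, 3]: y[0] = 3×3 = 9; y[1] = 3×3 + 3×3 = 18; y[2] = 3×3 = 9 → [9, 18, 9]. Given [9, 18, 9] matches, so answer: Yes

Yes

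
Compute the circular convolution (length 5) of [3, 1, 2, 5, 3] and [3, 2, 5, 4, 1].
Use y[k] = Σ_j x[j]·h[(k-j) mod 5]. y[0] = 3×3 + 1×1 + 2×4 + 5×5 + 3×2 = 49; y[1] = 3×2 + 1×3 + 2×1 + 5×4 + 3×5 = 46; y[2] = 3×5 + 1×2 + 2×3 + 5×1 + 3×4 = 40; y[3] = 3×4 + 1×5 + 2×2 + 5×3 + 3×1 = 39; y[4] = 3×1 + 1×4 + 2×5 + 5×2 + 3×3 = 36. Result: [49, 46, 40, 39, 36]

[49, 46, 40, 39, 36]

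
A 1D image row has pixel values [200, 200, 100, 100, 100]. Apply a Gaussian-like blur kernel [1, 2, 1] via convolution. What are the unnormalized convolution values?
Convolve image row [200, 200, 100, 100, 100] with kernel [1, 2, 1]: y[0] = 200×1 = 200; y[1] = 200×2 + 200×1 = 600; y[2] = 200×1 + 200×2 + 100×1 = 700; y[3] = 200×1 + 100×2 + 100×1 = 500; y[4] = 100×1 + 100×2 + 100×1 = 400; y[5] = 100×1 + 100×2 = 300; y[6] = 100×1 = 100 → [200, 600, 700, 500, 400, 300, 100]. Normalization factor = sum(kernel) = 4.

[200, 600, 700, 500, 400, 300, 100]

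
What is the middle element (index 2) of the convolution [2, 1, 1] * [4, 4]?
Use y[k] = Σ_i a[i]·b[k-i] at k=2. y[2] = 1×4 + 1×4 = 8

8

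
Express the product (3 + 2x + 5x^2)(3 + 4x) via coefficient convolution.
Ascending coefficients: a = [3, 2, 5], b = [3, 4]. c[0] = 3×3 = 9; c[1] = 3×4 + 2×3 = 18; c[2] = 2×4 + 5×3 = 23; c[3] = 5×4 = 20. Result coefficients: [9, 18, 23, 20] → 9 + 18x + 23x^2 + 20x^3

9 + 18x + 23x^2 + 20x^3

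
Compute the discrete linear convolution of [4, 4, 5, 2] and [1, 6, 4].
y[0] = 4×1 = 4; y[1] = 4×6 + 4×1 = 28; y[2] = 4×4 + 4×6 + 5×1 = 45; y[3] = 4×4 + 5×6 + 2×1 = 48; y[4] = 5×4 + 2×6 = 32; y[5] = 2×4 = 8

[4, 28, 45, 48, 32, 8]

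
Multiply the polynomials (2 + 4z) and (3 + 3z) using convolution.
Ascending coefficients: a = [2, 4], b = [3, 3]. c[0] = 2×3 = 6; c[1] = 2×3 + 4×3 = 18; c[2] = 4×3 = 12. Result coefficients: [6, 18, 12] → 6 + 18z + 12z^2

6 + 18z + 12z^2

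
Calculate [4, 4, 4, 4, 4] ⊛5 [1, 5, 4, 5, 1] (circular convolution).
Use y[k] = Σ_j x[j]·h[(k-j) mod 5]. y[0] = 4×1 + 4×1 + 4×5 + 4×4 + 4×5 = 64; y[1] = 4×5 + 4×1 + 4×1 + 4×5 + 4×4 = 64; y[2] = 4×4 + 4×5 + 4×1 + 4×1 + 4×5 = 64; y[3] = 4×5 + 4×4 + 4×5 + 4×1 + 4×1 = 64; y[4] = 4×1 + 4×5 + 4×4 + 4×5 + 4×1 = 64. Result: [64, 64, 64, 64, 64]

[64, 64, 64, 64, 64]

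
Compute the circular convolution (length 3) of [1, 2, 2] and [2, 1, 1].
Use y[k] = Σ_j x[j]·h[(k-j) mod 3]. y[0] = 1×2 + 2×1 + 2×1 = 6; y[1] = 1×1 + 2×2 + 2×1 = 7; y[2] = 1×1 + 2×1 + 2×2 = 7. Result: [6, 7, 7]

[6, 7, 7]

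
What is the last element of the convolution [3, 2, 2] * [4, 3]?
Use y[k] = Σ_i a[i]·b[k-i] at k=3. y[3] = 2×3 = 6

6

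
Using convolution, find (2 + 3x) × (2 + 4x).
Ascending coefficients: a = [2, 3], b = [2, 4]. c[0] = 2×2 = 4; c[1] = 2×4 + 3×2 = 14; c[2] = 3×4 = 12. Result coefficients: [4, 14, 12] → 4 + 14x + 12x^2

4 + 14x + 12x^2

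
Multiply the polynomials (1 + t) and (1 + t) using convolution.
Ascending coefficients: a = [1, 1], b = [1, 1]. c[0] = 1×1 = 1; c[1] = 1×1 + 1×1 = 2; c[2] = 1×1 = 1. Result coefficients: [1, 2, 1] → 1 + 2t + t^2

1 + 2t + t^2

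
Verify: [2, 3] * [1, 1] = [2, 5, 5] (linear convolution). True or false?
Recompute linear convolution of [2, 3] and [1, 1]: y[0] = 2×1 = 2; y[1] = 2×1 + 3×1 = 5; y[2] = 3×1 = 3 → [2, 5, 3]. Compare to given [2, 5, 5]: they differ at index 2: given 5, correct 3, so answer: No

No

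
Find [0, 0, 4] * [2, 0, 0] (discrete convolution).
y[0] = 0×2 = 0; y[1] = 0×0 + 0×2 = 0; y[2] = 0×0 + 0×0 + 4×2 = 8; y[3] = 0×0 + 4×0 = 0; y[4] = 4×0 = 0

[0, 0, 8, 0, 0]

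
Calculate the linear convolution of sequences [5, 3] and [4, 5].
y[0] = 5×4 = 20; y[1] = 5×5 + 3×4 = 37; y[2] = 3×5 = 15

[20, 37, 15]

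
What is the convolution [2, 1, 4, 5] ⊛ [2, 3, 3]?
y[0] = 2×2 = 4; y[1] = 2×3 + 1×2 = 8; y[2] = 2×3 + 1×3 + 4×2 = 17; y[3] = 1×3 + 4×3 + 5×2 = 25; y[4] = 4×3 + 5×3 = 27; y[5] = 5×3 = 15

[4, 8, 17, 25, 27, 15]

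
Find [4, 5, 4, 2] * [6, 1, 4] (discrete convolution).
y[0] = 4×6 = 24; y[1] = 4×1 + 5×6 = 34; y[2] = 4×4 + 5×1 + 4×6 = 45; y[3] = 5×4 + 4×1 + 2×6 = 36; y[4] = 4×4 + 2×1 = 18; y[5] = 2×4 = 8

[24, 34, 45, 36, 18, 8]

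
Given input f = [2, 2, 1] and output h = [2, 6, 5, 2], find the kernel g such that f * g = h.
Output length 4 = len(f) + len(g) - 1 ⇒ len(g) = 2. Solve g forward using g[k] = (h[k] - Σ_{i≥1} f[i]·g[k-i]) / f[0]: g[0] = h[0] / f[0] = 2 / 2 = 1; g[1] = (h[1] - 2×1) / f[0] = (6 - 2×1) / 2 = 2. So g = [1, 2]. Forward-check [2, 2, 1] * [1, 2]: h[0] = 2×1 = 2; h[1] = 2×2 + 2×1 = 6; h[2] = 2×2 + 1×1 = 5; h[3] = 1×2 = 2 → [2, 6, 5, 2] ✓

[1, 2]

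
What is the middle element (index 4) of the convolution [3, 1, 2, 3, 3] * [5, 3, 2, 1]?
Use y[k] = Σ_i a[i]·b[k-i] at k=4. y[4] = 1×1 + 2×2 + 3×3 + 3×5 = 29

29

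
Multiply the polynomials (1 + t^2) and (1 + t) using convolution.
Ascending coefficients: a = [1, 0, 1], b = [1, 1]. c[0] = 1×1 = 1; c[1] = 1×1 + 0×1 = 1; c[2] = 0×1 + 1×1 = 1; c[3] = 1×1 = 1. Result coefficients: [1, 1, 1, 1] → 1 + t + t^2 + t^3

1 + t + t^2 + t^3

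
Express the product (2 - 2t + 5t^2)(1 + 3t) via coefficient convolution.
Ascending coefficients: a = [2, -2, 5], b = [1, 3]. c[0] = 2×1 = 2; c[1] = 2×3 + -2×1 = 4; c[2] = -2×3 + 5×1 = -1; c[3] = 5×3 = 15. Result coefficients: [2, 4, -1, 15] → 2 + 4t - t^2 + 15t^3

2 + 4t - t^2 + 15t^3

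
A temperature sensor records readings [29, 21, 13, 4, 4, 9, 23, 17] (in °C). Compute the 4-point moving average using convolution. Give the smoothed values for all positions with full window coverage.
4-point moving average kernel = [1, 1, 1, 1]. Apply in 'valid' mode (full window coverage): avg[0] = (29 + 21 + 13 + 4) / 4 = 16.75; avg[1] = (21 + 13 + 4 + 4) / 4 = 10.5; avg[2] = (13 + 4 + 4 + 9) / 4 = 7.5; avg[3] = (4 + 4 + 9 + 23) / 4 = 10.0; avg[4] = (4 + 9 + 23 + 17) / 4 = 13.25. Smoothed values: [16.75, 10.5, 7.5, 10.0, 13.25]

[16.75, 10.5, 7.5, 10.0, 13.25]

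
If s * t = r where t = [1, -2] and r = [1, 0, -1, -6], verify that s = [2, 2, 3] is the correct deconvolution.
Forward-compute [2, 2, 3] * [1, -2]: r[0] = 2×1 = 2; r[1] = 2×-2 + 2×1 = -2; r[2] = 2×-2 + 3×1 = -1; r[3] = 3×-2 = -6 → [2, -2, -1, -6]. Does not match given r = [1, 0, -1, -6].

Not verified. [2, 2, 3] * [1, -2] = [2, -2, -1, -6], which differs from [1, 0, -1, -6] at index 0.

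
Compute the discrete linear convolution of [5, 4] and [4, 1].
y[0] = 5×4 = 20; y[1] = 5×1 + 4×4 = 21; y[2] = 4×1 = 4

[20, 21, 4]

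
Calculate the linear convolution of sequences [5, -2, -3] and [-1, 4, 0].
y[0] = 5×-1 = -5; y[1] = 5×4 + -2×-1 = 22; y[2] = 5×0 + -2×4 + -3×-1 = -5; y[3] = -2×0 + -3×4 = -12; y[4] = -3×0 = 0

[-5, 22, -5, -12, 0]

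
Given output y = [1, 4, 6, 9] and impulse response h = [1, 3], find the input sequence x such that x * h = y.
Deconvolve y=[1, 4, 6, 9] by h=[1, 3]. Since h[0]=1, solve forward: x[0] = y[0] / 1 = 1; x[1] = (y[1] - 1×3) / 1 = 1; x[2] = (y[2] - 1×3) / 1 = 3. So x = [1, 1, 3]. Check by forward convolution: y[0] = 1×1 = 1; y[1] = 1×3 + 1×1 = 4; y[2] = 1×3 + 3×1 = 6; y[3] = 3×3 = 9

[1, 1, 3]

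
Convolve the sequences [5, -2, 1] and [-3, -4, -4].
y[0] = 5×-3 = -15; y[1] = 5×-4 + -2×-3 = -14; y[2] = 5×-4 + -2×-4 + 1×-3 = -15; y[3] = -2×-4 + 1×-4 = 4; y[4] = 1×-4 = -4

[-15, -14, -15, 4, -4]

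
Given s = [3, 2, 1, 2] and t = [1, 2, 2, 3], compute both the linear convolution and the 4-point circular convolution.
Linear: y_lin[0] = 3×1 = 3; y_lin[1] = 3×2 + 2×1 = 8; y_lin[2] = 3×2 + 2×2 + 1×1 = 11; y_lin[3] = 3×3 + 2×2 + 1×2 + 2×1 = 17; y_lin[4] = 2×3 + 1×2 + 2×2 = 12; y_lin[5] = 1×3 + 2×2 = 7; y_lin[6] = 2×3 = 6 → [3, 8, 11, 17, 12, 7, 6]. Circular (length 4): y[0] = 3×1 + 2×3 + 1×2 + 2×2 = 15; y[1] = 3×2 + 2×1 + 1×3 + 2×2 = 15; y[2] = 3×2 + 2×2 + 1×1 + 2×3 = 17; y[3] = 3×3 + 2×2 + 1×2 + 2×1 = 17 → [15, 15, 17, 17]

Linear: [3, 8, 11, 17, 12, 7, 6], Circular: [15, 15, 17, 17]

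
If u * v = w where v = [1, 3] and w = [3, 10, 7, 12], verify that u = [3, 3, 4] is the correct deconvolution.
Forward-compute [3, 3, 4] * [1, 3]: w[0] = 3×1 = 3; w[1] = 3×3 + 3×1 = 12; w[2] = 3×3 + 4×1 = 13; w[3] = 4×3 = 12 → [3, 12, 13, 12]. Does not match given w = [3, 10, 7, 12].

Not verified. [3, 3, 4] * [1, 3] = [3, 12, 13, 12], which differs from [3, 10, 7, 12] at index 1.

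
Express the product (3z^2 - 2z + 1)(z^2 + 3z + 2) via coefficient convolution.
Ascending coefficients: a = [1, -2, 3], b = [2, 3, 1]. c[0] = 1×2 = 2; c[1] = 1×3 + -2×2 = -1; c[2] = 1×1 + -2×3 + 3×2 = 1; c[3] = -2×1 + 3×3 = 7; c[4] = 3×1 = 3. Result coefficients: [2, -1, 1, 7, 3] → 3z^4 + 7z^3 + z^2 - z + 2

3z^4 + 7z^3 + z^2 - z + 2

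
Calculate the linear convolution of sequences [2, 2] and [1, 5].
y[0] = 2×1 = 2; y[1] = 2×5 + 2×1 = 12; y[2] = 2×5 = 10

[2, 12, 10]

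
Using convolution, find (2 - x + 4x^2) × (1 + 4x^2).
Ascending coefficients: a = [2, -1, 4], b = [1, 0, 4]. c[0] = 2×1 = 2; c[1] = 2×0 + -1×1 = -1; c[2] = 2×4 + -1×0 + 4×1 = 12; c[3] = -1×4 + 4×0 = -4; c[4] = 4×4 = 16. Result coefficients: [2, -1, 12, -4, 16] → 2 - x + 12x^2 - 4x^3 + 16x^4

2 - x + 12x^2 - 4x^3 + 16x^4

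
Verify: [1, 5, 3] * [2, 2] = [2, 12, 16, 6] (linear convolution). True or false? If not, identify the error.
Recompute linear convolution of [1, 5, 3] and [2, 2]: y[0] = 1×2 = 2; y[1] = 1×2 + 5×2 = 12; y[2] = 5×2 + 3×2 = 16; y[3] = 3×2 = 6 → [2, 12, 16, 6]. Given [2, 12, 16, 6] matches, so answer: Yes

Yes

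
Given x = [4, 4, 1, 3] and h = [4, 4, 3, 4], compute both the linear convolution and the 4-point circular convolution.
Linear: y_lin[0] = 4×4 = 16; y_lin[1] = 4×4 + 4×4 = 32; y_lin[2] = 4×3 + 4×4 + 1×4 = 32; y_lin[3] = 4×4 + 4×3 + 1×4 + 3×4 = 44; y_lin[4] = 4×4 + 1×3 + 3×4 = 31; y_lin[5] = 1×4 + 3×3 = 13; y_lin[6] = 3×4 = 12 → [16, 32, 32, 44, 31, 13, 12]. Circular (length 4): y[0] = 4×4 + 4×4 + 1×3 + 3×4 = 47; y[1] = 4×4 + 4×4 + 1×4 + 3×3 = 45; y[2] = 4×3 + 4×4 + 1×4 + 3×4 = 44; y[3] = 4×4 + 4×3 + 1×4 + 3×4 = 44 → [47, 45, 44, 44]

Linear: [16, 32, 32, 44, 31, 13, 12], Circular: [47, 45, 44, 44]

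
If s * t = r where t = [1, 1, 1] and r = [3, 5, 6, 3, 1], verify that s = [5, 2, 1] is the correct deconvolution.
Forward-compute [5, 2, 1] * [1, 1, 1]: r[0] = 5×1 = 5; r[1] = 5×1 + 2×1 = 7; r[2] = 5×1 + 2×1 + 1×1 = 8; r[3] = 2×1 + 1×1 = 3; r[4] = 1×1 = 1 → [5, 7, 8, 3, 1]. Does not match given r = [3, 5, 6, 3, 1].

Not verified. [5, 2, 1] * [1, 1, 1] = [5, 7, 8, 3, 1], which differs from [3, 5, 6, 3, 1] at index 0.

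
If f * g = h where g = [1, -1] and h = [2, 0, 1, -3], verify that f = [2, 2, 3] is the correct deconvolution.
Forward-compute [2, 2, 3] * [1, -1]: h[0] = 2×1 = 2; h[1] = 2×-1 + 2×1 = 0; h[2] = 2×-1 + 3×1 = 1; h[3] = 3×-1 = -3 → [2, 0, 1, -3]. Matches given h = [2, 0, 1, -3], so verified.

Verified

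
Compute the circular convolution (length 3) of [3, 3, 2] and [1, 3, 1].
Use y[k] = Σ_j x[j]·h[(k-j) mod 3]. y[0] = 3×1 + 3×1 + 2×3 = 12; y[1] = 3×3 + 3×1 + 2×1 = 14; y[2] = 3×1 + 3×3 + 2×1 = 14. Result: [12, 14, 14]

[12, 14, 14]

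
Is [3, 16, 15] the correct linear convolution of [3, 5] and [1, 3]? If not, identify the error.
Recompute linear convolution of [3, 5] and [1, 3]: y[0] = 3×1 = 3; y[1] = 3×3 + 5×1 = 14; y[2] = 5×3 = 15 → [3, 14, 15]. Compare to given [3, 16, 15]: they differ at index 1: given 16, correct 14, so answer: No

No. Error at index 1: given 16, correct 14.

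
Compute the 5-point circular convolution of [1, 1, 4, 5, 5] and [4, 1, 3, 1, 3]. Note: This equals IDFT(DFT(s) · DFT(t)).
Either evaluate y[k] = Σ_j s[j]·t[(k-j) mod 5] directly, or use IDFT(DFT(s) · DFT(t)). y[0] = 1×4 + 1×3 + 4×1 + 5×3 + 5×1 = 31; y[1] = 1×1 + 1×4 + 4×3 + 5×1 + 5×3 = 37; y[2] = 1×3 + 1×1 + 4×4 + 5×3 + 5×1 = 40; y[3] = 1×1 + 1×3 + 4×1 + 5×4 + 5×3 = 43; y[4] = 1×3 + 1×1 + 4×3 + 5×1 + 5×4 = 41. Result: [31, 37, 40, 43, 41]

[31, 37, 40, 43, 41]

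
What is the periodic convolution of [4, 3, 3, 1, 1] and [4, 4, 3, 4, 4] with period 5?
Use y[k] = Σ_j s[j]·t[(k-j) mod 5]. y[0] = 4×4 + 3×4 + 3×4 + 1×3 + 1×4 = 47; y[1] = 4×4 + 3×4 + 3×4 + 1×4 + 1×3 = 47; y[2] = 4×3 + 3×4 + 3×4 + 1×4 + 1×4 = 44; y[3] = 4×4 + 3×3 + 3×4 + 1×4 + 1×4 = 45; y[4] = 4×4 + 3×4 + 3×3 + 1×4 + 1×4 = 45. Result: [47, 47, 44, 45, 45]

[47, 47, 44, 45, 45]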